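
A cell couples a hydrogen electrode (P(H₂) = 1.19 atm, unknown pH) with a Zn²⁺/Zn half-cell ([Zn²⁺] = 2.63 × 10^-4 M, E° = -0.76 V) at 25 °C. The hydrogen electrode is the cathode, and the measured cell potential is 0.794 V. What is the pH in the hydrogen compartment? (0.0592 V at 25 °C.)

E°_cell = 0.76 V and n = 2.
log Q = n(E° − E)/0.0592 = 2×(0.76 − 0.794)/0.0592 = -1.149.
With Q = [Zn²⁺]·P(H₂) / [H⁺]^2, solving for [H⁺] gives log[H⁺] = -1.178, so pH = 1.18.

pH = 1.18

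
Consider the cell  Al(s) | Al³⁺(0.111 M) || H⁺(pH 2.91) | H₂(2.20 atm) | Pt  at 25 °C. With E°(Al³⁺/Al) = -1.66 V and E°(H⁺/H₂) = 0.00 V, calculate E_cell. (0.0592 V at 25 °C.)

1.50 V

The hydrogen couple is the cathode, so E°_cell = 1.66 V; n = 6.
[H⁺] = 10^(−2.91) = 0.0012 M, and Q = [Al³⁺]^2·P(H₂)^3 / [H⁺]^6 = 3.78 × 10^16.
E = E° − (0.0592/6) log Q = 1.66 − (0.0592/6)(16.578) = 1.496 V.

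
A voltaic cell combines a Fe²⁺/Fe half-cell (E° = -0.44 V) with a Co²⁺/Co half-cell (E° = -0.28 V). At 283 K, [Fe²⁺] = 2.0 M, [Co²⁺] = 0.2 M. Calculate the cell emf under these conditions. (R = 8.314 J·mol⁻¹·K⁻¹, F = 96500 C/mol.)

0.132 V

The Co²⁺/Co couple has the higher reduction potential and acts as the cathode, so E°_cell = -0.28 − (-0.44) = 0.16 V.
Balancing electrons gives n = 2; the reaction quotient is Q = [Fe²⁺]/[Co²⁺] = 10.0.
E = E° − (RT/nF) ln Q = 0.16 − (8.314×283)/(2×96500) × (2.303) = 0.160 − 0.028 = 0.132 V.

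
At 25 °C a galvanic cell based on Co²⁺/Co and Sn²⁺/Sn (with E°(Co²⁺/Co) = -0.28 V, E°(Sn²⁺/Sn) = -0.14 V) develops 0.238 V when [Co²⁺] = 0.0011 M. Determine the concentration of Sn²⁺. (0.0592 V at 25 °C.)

From the Nernst equation, log Q = n(E° − E)/0.0592 = 2(0.14 − 0.238)/0.0592 = -3.311, so Q = 4.89 × 10^-4.
With Q = [Co²⁺]/[Sn²⁺] and the known concentrations, [Sn²⁺] in the denominator gives [Sn²⁺] = 2.3 M.

2.3 M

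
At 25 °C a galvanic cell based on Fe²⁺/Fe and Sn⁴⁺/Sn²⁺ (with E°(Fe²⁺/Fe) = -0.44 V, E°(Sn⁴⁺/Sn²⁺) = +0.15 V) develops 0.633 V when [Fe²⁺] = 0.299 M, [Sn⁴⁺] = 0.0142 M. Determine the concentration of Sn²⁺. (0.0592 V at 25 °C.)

From the Nernst equation, log Q = n(E° − E)/0.0592 = 2(0.59 − 0.633)/0.0592 = -1.453, so Q = 0.0353.
With Q = [Fe²⁺]·[Sn²⁺]/[Sn⁴⁺] and the known concentrations, [Sn²⁺] in the numerator gives [Sn²⁺] = 0.0017 M.

0.0017 M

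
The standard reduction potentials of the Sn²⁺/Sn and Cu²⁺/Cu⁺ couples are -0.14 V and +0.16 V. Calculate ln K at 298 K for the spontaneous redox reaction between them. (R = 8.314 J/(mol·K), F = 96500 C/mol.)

E°_cell = +0.16 − (-0.14) = 0.30 V, with n = 2 electrons transferred.
At equilibrium E = 0, so the Nernst equation gives ln K = nFE°/RT = (2)(96500)(0.30)/((8.314)(298)) = 23.37.

ln K = 23.4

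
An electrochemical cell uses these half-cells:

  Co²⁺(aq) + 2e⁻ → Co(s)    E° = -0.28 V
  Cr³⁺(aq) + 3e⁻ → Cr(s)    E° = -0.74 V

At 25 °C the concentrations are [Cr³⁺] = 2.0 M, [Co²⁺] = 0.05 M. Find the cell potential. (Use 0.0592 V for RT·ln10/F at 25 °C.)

0.416 V

The Co²⁺/Co couple has the higher reduction potential and acts as the cathode, so E°_cell = -0.28 − (-0.74) = 0.46 V.
Balancing electrons gives n = 6; the reaction quotient is Q = [Cr³⁺]^2/[Co²⁺]^3 = 3.2 × 10^4.
At 25 °C, E = E° − (0.0592/n) log Q = 0.46 − (0.0592/6)(4.505) = 0.460 − 0.044 = 0.416 V.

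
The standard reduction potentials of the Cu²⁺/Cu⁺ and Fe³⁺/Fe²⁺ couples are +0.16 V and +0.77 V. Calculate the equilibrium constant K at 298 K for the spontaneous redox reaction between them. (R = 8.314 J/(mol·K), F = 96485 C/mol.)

2.1 × 10^10

E°_cell = +0.77 − (+0.16) = 0.61 V, with n = 1 electron transferred.
At equilibrium E = 0, so the Nernst equation gives ln K = nFE°/RT = (1)(96485)(0.61)/((8.314)(298)) = 23.76.
K = e^23.76 = 2.1 × 10^10.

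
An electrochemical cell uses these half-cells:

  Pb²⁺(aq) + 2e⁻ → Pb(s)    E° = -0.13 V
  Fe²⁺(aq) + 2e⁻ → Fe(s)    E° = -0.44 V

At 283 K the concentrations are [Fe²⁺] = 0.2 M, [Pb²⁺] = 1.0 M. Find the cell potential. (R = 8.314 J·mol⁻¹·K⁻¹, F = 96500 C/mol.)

0.330 V

The Pb²⁺/Pb couple has the higher reduction potential and acts as the cathode, so E°_cell = -0.13 − (-0.44) = 0.31 V.
Balancing electrons gives n = 2; the reaction quotient is Q = [Fe²⁺]/[Pb²⁺] = 0.200.
E = E° − (RT/nF) ln Q = 0.31 − (8.314×283)/(2×96500) × (-1.609) = 0.310 + 0.020 = 0.330 V.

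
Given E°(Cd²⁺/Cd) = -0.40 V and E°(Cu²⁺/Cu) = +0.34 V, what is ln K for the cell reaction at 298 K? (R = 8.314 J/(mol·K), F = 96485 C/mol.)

ln K = 57.6

E°_cell = +0.34 − (-0.40) = 0.74 V, with n = 2 electrons transferred.
At equilibrium E = 0, so the Nernst equation gives ln K = nFE°/RT = (2)(96485)(0.74)/((8.314)(298)) = 57.64.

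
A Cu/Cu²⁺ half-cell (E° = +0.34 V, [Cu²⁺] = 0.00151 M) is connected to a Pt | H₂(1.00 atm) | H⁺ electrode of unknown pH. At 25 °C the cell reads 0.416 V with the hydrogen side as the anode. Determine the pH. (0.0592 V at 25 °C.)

E°_cell = 0.34 V and n = 2.
log Q = n(E° − E)/0.0592 = 2×(0.34 − 0.416)/0.0592 = -2.568.
With Q = [H⁺]^2 / ([Cu²⁺]·P(H₂)), solving for [H⁺] gives log[H⁺] = -2.694, so pH = 2.69.

pH = 2.69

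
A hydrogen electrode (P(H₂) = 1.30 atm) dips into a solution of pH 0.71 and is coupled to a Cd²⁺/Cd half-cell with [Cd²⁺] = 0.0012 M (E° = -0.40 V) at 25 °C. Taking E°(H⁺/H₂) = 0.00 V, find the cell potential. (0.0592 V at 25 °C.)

0.44 V

The hydrogen couple is the cathode, so E°_cell = 0.40 V; n = 2.
[H⁺] = 10^(−0.71) = 0.19 M, and Q = [Cd²⁺]·P(H₂) / [H⁺]^2 = 0.0410.
E = E° − (0.0592/2) log Q = 0.40 − (0.0592/2)(-1.387) = 0.441 V.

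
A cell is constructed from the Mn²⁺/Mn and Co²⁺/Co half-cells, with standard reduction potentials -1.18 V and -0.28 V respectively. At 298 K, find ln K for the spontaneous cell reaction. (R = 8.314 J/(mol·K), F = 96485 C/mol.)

E°_cell = -0.28 − (-1.18) = 0.90 V, with n = 2 electrons transferred.
At equilibrium E = 0, so the Nernst equation gives ln K = nFE°/RT = (2)(96485)(0.90)/((8.314)(298)) = 70.10.

ln K = 70.1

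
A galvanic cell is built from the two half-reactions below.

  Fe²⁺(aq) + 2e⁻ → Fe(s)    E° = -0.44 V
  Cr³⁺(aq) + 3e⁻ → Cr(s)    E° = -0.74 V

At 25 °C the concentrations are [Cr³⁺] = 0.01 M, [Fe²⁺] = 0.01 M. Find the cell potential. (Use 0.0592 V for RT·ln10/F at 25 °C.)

The Fe²⁺/Fe couple has the higher reduction potential and acts as the cathode, so E°_cell = -0.44 − (-0.74) = 0.30 V.
Balancing electrons gives n = 6; the reaction quotient is Q = [Cr³⁺]^2/[Fe²⁺]^3 = 100.
At 25 °C, E = E° − (0.0592/n) log Q = 0.30 − (0.0592/6)(2.000) = 0.300 − 0.020 = 0.280 V.

0.280 V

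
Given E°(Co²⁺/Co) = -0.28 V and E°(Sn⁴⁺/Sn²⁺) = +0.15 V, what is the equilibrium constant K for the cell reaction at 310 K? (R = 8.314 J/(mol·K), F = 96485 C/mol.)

9.6 × 10^13

E°_cell = +0.15 − (-0.28) = 0.43 V, with n = 2 electrons transferred.
At equilibrium E = 0, so the Nernst equation gives ln K = nFE°/RT = (2)(96485)(0.43)/((8.314)(310)) = 32.19.
K = e^32.19 = 9.6 × 10^13.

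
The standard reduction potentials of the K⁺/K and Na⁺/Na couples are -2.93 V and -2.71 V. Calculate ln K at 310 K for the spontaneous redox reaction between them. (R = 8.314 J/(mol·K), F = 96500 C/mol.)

E°_cell = -2.71 − (-2.93) = 0.22 V, with n = 1 electron transferred.
At equilibrium E = 0, so the Nernst equation gives ln K = nFE°/RT = (1)(96500)(0.22)/((8.314)(310)) = 8.24.

ln K = 8.2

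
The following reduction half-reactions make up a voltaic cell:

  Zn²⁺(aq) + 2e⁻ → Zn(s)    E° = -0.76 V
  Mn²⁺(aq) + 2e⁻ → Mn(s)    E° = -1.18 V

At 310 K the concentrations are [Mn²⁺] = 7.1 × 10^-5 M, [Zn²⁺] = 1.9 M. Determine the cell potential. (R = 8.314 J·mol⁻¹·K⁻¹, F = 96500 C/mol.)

0.556 V

The Zn²⁺/Zn couple has the higher reduction potential and acts as the cathode, so E°_cell = -0.76 − (-1.18) = 0.42 V.
Balancing electrons gives n = 2; the reaction quotient is Q = [Mn²⁺]/[Zn²⁺] = 3.74 × 10^-5.
E = E° − (RT/nF) ln Q = 0.42 − (8.314×310)/(2×96500) × (-10.195) = 0.420 + 0.136 = 0.556 V.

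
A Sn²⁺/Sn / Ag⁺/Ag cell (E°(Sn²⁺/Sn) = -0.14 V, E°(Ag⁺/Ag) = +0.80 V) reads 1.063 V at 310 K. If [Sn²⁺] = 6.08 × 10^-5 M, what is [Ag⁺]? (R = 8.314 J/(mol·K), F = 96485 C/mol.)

0.78 M

From the Nernst equation, ln Q = nF(E° − E)/RT = 2×96485×(0.94 − 1.063)/(8.314×310) = -9.209, so Q = 1 × 10^-4.
With Q = [Sn²⁺]/[Ag⁺]^2 and the known concentrations, [Ag⁺]^2 in the denominator gives [Ag⁺] = 0.78 M.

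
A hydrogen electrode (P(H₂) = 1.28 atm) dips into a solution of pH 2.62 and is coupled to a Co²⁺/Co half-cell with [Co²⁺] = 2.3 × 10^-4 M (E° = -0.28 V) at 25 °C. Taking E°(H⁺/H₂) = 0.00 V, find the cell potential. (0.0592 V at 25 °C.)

0.23 V

The hydrogen couple is the cathode, so E°_cell = 0.28 V; n = 2.
[H⁺] = 10^(−2.62) = 0.0024 M, and Q = [Co²⁺]·P(H₂) / [H⁺]^2 = 51.2.
E = E° − (0.0592/2) log Q = 0.28 − (0.0592/2)(1.709) = 0.229 V.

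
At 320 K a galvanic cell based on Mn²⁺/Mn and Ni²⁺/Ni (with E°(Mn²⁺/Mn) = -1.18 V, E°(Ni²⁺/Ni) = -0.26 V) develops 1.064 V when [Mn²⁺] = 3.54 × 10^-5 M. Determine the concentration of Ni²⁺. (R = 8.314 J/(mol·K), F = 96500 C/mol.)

1.2 M

From the Nernst equation, ln Q = nF(E° − E)/RT = 2×96500×(0.92 − 1.064)/(8.314×320) = -10.446, so Q = 2.91 × 10^-5.
With Q = [Mn²⁺]/[Ni²⁺] and the known concentrations, [Ni²⁺] in the denominator gives [Ni²⁺] = 1.2 M.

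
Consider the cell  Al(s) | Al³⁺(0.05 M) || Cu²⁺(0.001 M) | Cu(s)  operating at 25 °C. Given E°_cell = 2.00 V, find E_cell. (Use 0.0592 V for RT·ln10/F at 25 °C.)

1.94 V

Balancing electrons gives n = 6; the reaction quotient is Q = [Al³⁺]^2/[Cu²⁺]^3 = 2.5 × 10^6.
At 25 °C, E = E° − (0.0592/n) log Q = 2.00 − (0.0592/6)(6.398) = 2.000 − 0.063 = 1.937 V.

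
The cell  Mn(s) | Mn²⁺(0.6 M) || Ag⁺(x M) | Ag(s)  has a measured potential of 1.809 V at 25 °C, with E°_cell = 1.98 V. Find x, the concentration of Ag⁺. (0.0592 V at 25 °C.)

0.001 M

From the Nernst equation, log Q = n(E° − E)/0.0592 = 2(1.98 − 1.809)/0.0592 = 5.777, so Q = 5.98 × 10^5.
With Q = [Mn²⁺]/[Ag⁺]^2 and the known concentrations, [Ag⁺]^2 in the denominator gives [Ag⁺] = 0.001 M.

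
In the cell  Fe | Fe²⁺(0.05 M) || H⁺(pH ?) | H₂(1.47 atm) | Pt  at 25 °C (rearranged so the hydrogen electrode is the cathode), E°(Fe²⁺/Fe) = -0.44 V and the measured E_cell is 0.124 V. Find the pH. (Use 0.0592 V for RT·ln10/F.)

pH = 5.90

E°_cell = 0.44 V and n = 2.
log Q = n(E° − E)/0.0592 = 2×(0.44 − 0.124)/0.0592 = 10.676.
With Q = [Fe²⁺]·P(H₂) / [H⁺]^2, solving for [H⁺] gives log[H⁺] = -5.905, so pH = 5.90.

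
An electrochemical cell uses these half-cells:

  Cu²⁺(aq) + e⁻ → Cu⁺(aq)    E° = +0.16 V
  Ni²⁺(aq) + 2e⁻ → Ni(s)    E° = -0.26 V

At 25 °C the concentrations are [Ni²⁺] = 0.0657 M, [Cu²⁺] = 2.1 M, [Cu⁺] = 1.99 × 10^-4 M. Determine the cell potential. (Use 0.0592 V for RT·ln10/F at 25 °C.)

The Cu²⁺/Cu⁺ couple has the higher reduction potential and acts as the cathode, so E°_cell = +0.16 − (-0.26) = 0.42 V.
Balancing electrons gives n = 2; the reaction quotient is Q = [Ni²⁺]·[Cu⁺]^2/[Cu²⁺]^2 = 5.9 × 10^-10.
At 25 °C, E = E° − (0.0592/n) log Q = 0.42 − (0.0592/2)(-9.229) = 0.420 + 0.273 = 0.693 V.

0.693 V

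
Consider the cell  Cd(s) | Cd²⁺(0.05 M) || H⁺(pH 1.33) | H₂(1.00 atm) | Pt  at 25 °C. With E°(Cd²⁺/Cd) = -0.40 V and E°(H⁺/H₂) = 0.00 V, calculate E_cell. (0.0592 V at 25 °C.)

0.36 V

The hydrogen couple is the cathode, so E°_cell = 0.40 V; n = 2.
[H⁺] = 10^(−1.33) = 0.047 M, and Q = [Cd²⁺]·P(H₂) / [H⁺]^2 = 22.9.
E = E° − (0.0592/2) log Q = 0.40 − (0.0592/2)(1.359) = 0.360 V.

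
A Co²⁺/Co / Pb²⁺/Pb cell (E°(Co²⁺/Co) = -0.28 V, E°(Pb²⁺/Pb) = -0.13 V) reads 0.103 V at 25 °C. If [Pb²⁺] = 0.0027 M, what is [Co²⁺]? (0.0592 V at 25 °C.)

0.1 M

From the Nernst equation, log Q = n(E° − E)/0.0592 = 2(0.15 − 0.103)/0.0592 = 1.588, so Q = 38.7.
With Q = [Co²⁺]/[Pb²⁺] and the known concentrations, [Co²⁺] in the numerator gives [Co²⁺] = 0.1 M.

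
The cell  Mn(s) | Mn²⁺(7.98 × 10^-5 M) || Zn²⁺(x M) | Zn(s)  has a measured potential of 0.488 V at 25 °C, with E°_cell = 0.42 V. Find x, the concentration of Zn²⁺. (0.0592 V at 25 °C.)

From the Nernst equation, log Q = n(E° − E)/0.0592 = 2(0.42 − 0.488)/0.0592 = -2.297, so Q = 0.00504.
With Q = [Mn²⁺]/[Zn²⁺] and the known concentrations, [Zn²⁺] in the denominator gives [Zn²⁺] = 0.016 M.

0.016 M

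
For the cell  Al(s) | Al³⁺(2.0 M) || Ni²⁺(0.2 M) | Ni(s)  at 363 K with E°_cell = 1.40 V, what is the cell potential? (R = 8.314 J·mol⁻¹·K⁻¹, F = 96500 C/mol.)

Balancing electrons gives n = 6; the reaction quotient is Q = [Al³⁺]^2/[Ni²⁺]^3 = 500.
E = E° − (RT/nF) ln Q = 1.40 − (8.314×363)/(6×96500) × (6.215) = 1.400 − 0.032 = 1.368 V.

1.37 V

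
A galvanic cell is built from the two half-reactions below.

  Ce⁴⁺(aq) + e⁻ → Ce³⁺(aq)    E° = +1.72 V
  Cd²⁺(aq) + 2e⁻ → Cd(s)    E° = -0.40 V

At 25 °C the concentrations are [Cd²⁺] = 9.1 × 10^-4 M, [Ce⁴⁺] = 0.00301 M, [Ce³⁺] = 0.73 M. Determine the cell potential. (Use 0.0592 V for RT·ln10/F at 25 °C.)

2.07 V

The Ce⁴⁺/Ce³⁺ couple has the higher reduction potential and acts as the cathode, so E°_cell = +1.72 − (-0.40) = 2.12 V.
Balancing electrons gives n = 2; the reaction quotient is Q = [Cd²⁺]·[Ce³⁺]^2/[Ce⁴⁺]^2 = 53.5.
At 25 °C, E = E° − (0.0592/n) log Q = 2.12 − (0.0592/2)(1.729) = 2.120 − 0.051 = 2.069 V.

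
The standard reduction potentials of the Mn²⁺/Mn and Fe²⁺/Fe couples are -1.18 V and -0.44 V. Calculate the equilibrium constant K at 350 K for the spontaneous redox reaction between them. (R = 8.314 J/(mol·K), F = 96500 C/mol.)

2.1 × 10^21

E°_cell = -0.44 − (-1.18) = 0.74 V, with n = 2 electrons transferred.
At equilibrium E = 0, so the Nernst equation gives ln K = nFE°/RT = (2)(96500)(0.74)/((8.314)(350)) = 49.08.
K = e^49.08 = 2.1 × 10^21.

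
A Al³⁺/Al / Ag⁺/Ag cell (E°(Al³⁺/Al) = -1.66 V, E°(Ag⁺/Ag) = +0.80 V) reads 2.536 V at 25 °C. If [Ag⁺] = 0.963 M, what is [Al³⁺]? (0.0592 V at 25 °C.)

From the Nernst equation, log Q = n(E° − E)/0.0592 = 3(2.46 − 2.536)/0.0592 = -3.851, so Q = 1.41 × 10^-4.
With Q = [Al³⁺]/[Ag⁺]^3 and the known concentrations, [Al³⁺] in the numerator gives [Al³⁺] = 1.3 × 10^-4 M.

1.3 × 10^-4 M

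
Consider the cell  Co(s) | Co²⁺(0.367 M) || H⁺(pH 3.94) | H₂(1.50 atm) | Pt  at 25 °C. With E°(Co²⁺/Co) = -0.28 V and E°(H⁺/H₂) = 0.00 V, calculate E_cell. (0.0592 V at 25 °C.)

0.054 V

The hydrogen couple is the cathode, so E°_cell = 0.28 V; n = 2.
[H⁺] = 10^(−3.94) = 1.1 × 10^-4 M, and Q = [Co²⁺]·P(H₂) / [H⁺]^2 = 4.18 × 10^7.
E = E° − (0.0592/2) log Q = 0.28 − (0.0592/2)(7.621) = 0.054 V.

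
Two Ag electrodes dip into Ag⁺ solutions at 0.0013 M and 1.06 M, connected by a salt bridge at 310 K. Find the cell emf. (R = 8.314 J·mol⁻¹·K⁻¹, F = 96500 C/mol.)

Both half-cells are Ag⁺/Ag, so E°_cell = 0. The concentrated side is the cathode; the cell reaction moves Ag⁺ from high to low concentration with n = 1.
Q = [Ag⁺]_dilute/[Ag⁺]_conc = 0.0013/1.06 = 0.00123.
E = 0 − (RT/nF) ln Q = −((8.314×310)/(1×96500))(-6.704) = 0.1791 V.

0.18 V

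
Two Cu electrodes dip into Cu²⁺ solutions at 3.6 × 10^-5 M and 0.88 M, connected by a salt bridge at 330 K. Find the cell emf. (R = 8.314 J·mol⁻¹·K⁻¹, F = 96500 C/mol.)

Both half-cells are Cu²⁺/Cu, so E°_cell = 0. The concentrated side is the cathode; the cell reaction moves Cu²⁺ from high to low concentration with n = 2.
Q = [Cu²⁺]_dilute/[Cu²⁺]_conc = 3.6 × 10^-5/0.88 = 4.09 × 10^-5.
E = 0 − (RT/nF) ln Q = −((8.314×330)/(2×96500))(-10.104) = 0.1436 V.

0.14 V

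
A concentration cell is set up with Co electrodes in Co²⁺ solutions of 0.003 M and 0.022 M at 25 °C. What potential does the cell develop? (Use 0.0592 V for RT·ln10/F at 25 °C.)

0.026 V

Both half-cells are Co²⁺/Co, so E°_cell = 0. The concentrated side is the cathode; the cell reaction moves Co²⁺ from high to low concentration with n = 2.
Q = [Co²⁺]_dilute/[Co²⁺]_conc = 0.003/0.022 = 0.136.
E = 0 − (0.0592/2) log Q = −(0.0592/2)(-0.865) = 0.0256 V.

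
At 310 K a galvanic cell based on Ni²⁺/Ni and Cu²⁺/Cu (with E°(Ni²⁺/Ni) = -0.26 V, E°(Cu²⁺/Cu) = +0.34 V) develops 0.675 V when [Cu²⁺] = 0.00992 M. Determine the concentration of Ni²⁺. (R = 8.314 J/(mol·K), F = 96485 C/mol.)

3.6 × 10^-5 M

From the Nernst equation, ln Q = nF(E° − E)/RT = 2×96485×(0.60 − 0.675)/(8.314×310) = -5.615, so Q = 0.00364.
With Q = [Ni²⁺]/[Cu²⁺] and the known concentrations, [Ni²⁺] in the numerator gives [Ni²⁺] = 3.6 × 10^-5 M.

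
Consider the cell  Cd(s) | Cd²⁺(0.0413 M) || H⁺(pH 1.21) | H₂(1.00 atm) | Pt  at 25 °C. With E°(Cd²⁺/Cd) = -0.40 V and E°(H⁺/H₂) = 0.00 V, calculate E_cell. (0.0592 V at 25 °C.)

The hydrogen couple is the cathode, so E°_cell = 0.40 V; n = 2.
[H⁺] = 10^(−1.21) = 0.062 M, and Q = [Cd²⁺]·P(H₂) / [H⁺]^2 = 10.9.
E = E° − (0.0592/2) log Q = 0.40 − (0.0592/2)(1.036) = 0.369 V.

0.37 V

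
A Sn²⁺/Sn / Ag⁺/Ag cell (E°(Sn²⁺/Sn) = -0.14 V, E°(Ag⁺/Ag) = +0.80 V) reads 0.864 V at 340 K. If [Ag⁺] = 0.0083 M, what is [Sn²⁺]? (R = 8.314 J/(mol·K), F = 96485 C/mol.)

0.012 M

From the Nernst equation, ln Q = nF(E° − E)/RT = 2×96485×(0.94 − 0.864)/(8.314×340) = 5.188, so Q = 179.
With Q = [Sn²⁺]/[Ag⁺]^2 and the known concentrations, [Sn²⁺] in the numerator gives [Sn²⁺] = 0.012 M.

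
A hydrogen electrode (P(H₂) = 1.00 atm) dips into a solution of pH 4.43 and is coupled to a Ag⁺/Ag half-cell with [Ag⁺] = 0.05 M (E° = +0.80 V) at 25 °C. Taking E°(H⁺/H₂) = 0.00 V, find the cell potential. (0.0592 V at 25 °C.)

0.99 V

The Ag⁺/Ag couple is the cathode, so E°_cell = 0.80 V; n = 2.
[H⁺] = 10^(−4.43) = 3.7 × 10^-5 M, and Q = [H⁺]^2 / ([Ag⁺]^2·P(H₂)) = 5.52 × 10^-7.
E = E° − (0.0592/2) log Q = 0.80 − (0.0592/2)(-6.258) = 0.985 V.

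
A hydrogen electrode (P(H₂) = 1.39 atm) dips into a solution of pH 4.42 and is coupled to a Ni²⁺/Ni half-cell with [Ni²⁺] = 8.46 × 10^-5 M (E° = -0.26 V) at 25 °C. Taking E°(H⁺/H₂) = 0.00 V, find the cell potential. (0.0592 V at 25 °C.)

The hydrogen couple is the cathode, so E°_cell = 0.26 V; n = 2.
[H⁺] = 10^(−4.42) = 3.8 × 10^-5 M, and Q = [Ni²⁺]·P(H₂) / [H⁺]^2 = 8.14 × 10^4.
E = E° − (0.0592/2) log Q = 0.26 − (0.0592/2)(4.910) = 0.115 V.

0.11 V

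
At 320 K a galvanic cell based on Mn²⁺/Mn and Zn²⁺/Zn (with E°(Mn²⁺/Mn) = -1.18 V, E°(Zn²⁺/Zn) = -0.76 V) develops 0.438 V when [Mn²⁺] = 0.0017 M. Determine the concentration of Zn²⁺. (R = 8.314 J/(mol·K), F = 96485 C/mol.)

0.0063 M

From the Nernst equation, ln Q = nF(E° − E)/RT = 2×96485×(0.42 − 0.438)/(8.314×320) = -1.306, so Q = 0.271.
With Q = [Mn²⁺]/[Zn²⁺] and the known concentrations, [Zn²⁺] in the denominator gives [Zn²⁺] = 0.0063 M.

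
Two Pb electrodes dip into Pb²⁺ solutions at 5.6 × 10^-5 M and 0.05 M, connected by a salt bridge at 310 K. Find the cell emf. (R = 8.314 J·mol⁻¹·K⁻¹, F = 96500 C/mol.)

0.091 V

Both half-cells are Pb²⁺/Pb, so E°_cell = 0. The concentrated side is the cathode; the cell reaction moves Pb²⁺ from high to low concentration with n = 2.
Q = [Pb²⁺]_dilute/[Pb²⁺]_conc = 5.6 × 10^-5/0.05 = 0.00112.
E = 0 − (RT/nF) ln Q = −((8.314×310)/(2×96500))(-6.794) = 0.0907 V.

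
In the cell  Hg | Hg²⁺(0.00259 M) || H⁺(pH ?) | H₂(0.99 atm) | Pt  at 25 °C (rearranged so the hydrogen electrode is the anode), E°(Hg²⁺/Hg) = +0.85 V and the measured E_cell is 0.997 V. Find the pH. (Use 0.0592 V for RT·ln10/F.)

E°_cell = 0.85 V and n = 2.
log Q = n(E° − E)/0.0592 = 2×(0.85 − 0.997)/0.0592 = -4.966.
With Q = [H⁺]^2 / ([Hg²⁺]·P(H₂)), solving for [H⁺] gives log[H⁺] = -3.779, so pH = 3.78.

pH = 3.78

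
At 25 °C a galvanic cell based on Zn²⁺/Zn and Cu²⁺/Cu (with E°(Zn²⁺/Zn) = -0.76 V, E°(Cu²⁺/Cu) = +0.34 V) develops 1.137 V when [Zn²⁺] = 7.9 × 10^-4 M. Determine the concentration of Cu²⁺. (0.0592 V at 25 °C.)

From the Nernst equation, log Q = n(E° − E)/0.0592 = 2(1.10 − 1.137)/0.0592 = -1.250, so Q = 0.0562.
With Q = [Zn²⁺]/[Cu²⁺] and the known concentrations, [Cu²⁺] in the denominator gives [Cu²⁺] = 0.014 M.

0.014 M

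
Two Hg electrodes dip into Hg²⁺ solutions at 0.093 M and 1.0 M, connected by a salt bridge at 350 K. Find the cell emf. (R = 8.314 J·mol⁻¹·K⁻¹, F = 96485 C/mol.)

Both half-cells are Hg²⁺/Hg, so E°_cell = 0. The concentrated side is the cathode; the cell reaction moves Hg²⁺ from high to low concentration with n = 2.
Q = [Hg²⁺]_dilute/[Hg²⁺]_conc = 0.093/1.0 = 0.0930.
E = 0 − (RT/nF) ln Q = −((8.314×350)/(2×96485))(-2.375) = 0.0358 V.

0.036 V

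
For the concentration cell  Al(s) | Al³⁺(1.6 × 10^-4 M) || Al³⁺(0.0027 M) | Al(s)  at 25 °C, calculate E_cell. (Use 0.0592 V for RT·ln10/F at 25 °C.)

Both half-cells are Al³⁺/Al, so E°_cell = 0. The concentrated side is the cathode; the cell reaction moves Al³⁺ from high to low concentration with n = 3.
Q = [Al³⁺]_dilute/[Al³⁺]_conc = 1.6 × 10^-4/0.0027 = 0.0593.
E = 0 − (0.0592/3) log Q = −(0.0592/3)(-1.227) = 0.0242 V.

0.024 V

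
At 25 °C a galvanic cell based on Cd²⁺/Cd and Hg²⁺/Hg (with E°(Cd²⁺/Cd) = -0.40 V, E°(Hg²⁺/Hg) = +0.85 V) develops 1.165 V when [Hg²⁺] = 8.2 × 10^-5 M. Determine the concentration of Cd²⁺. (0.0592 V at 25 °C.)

From the Nernst equation, log Q = n(E° − E)/0.0592 = 2(1.25 − 1.165)/0.0592 = 2.872, so Q = 744.
With Q = [Cd²⁺]/[Hg²⁺] and the known concentrations, [Cd²⁺] in the numerator gives [Cd²⁺] = 0.061 M.

0.061 M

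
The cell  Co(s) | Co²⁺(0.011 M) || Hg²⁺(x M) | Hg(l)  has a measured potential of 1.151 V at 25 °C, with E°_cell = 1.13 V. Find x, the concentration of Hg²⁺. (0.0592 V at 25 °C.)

From the Nernst equation, log Q = n(E° − E)/0.0592 = 2(1.13 − 1.151)/0.0592 = -0.709, so Q = 0.195.
With Q = [Co²⁺]/[Hg²⁺] and the known concentrations, [Hg²⁺] in the denominator gives [Hg²⁺] = 0.056 M.

0.056 M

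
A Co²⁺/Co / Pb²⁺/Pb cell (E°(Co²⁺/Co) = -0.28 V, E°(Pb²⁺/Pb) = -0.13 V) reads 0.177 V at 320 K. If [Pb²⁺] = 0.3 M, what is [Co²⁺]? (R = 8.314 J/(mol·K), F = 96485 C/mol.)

0.042 M

From the Nernst equation, ln Q = nF(E° − E)/RT = 2×96485×(0.15 − 0.177)/(8.314×320) = -1.958, so Q = 0.141.
With Q = [Co²⁺]/[Pb²⁺] and the known concentrations, [Co²⁺] in the numerator gives [Co²⁺] = 0.042 M.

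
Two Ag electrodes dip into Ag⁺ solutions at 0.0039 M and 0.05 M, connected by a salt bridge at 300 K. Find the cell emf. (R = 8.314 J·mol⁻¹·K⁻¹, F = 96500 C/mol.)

0.066 V

Both half-cells are Ag⁺/Ag, so E°_cell = 0. The concentrated side is the cathode; the cell reaction moves Ag⁺ from high to low concentration with n = 1.
Q = [Ag⁺]_dilute/[Ag⁺]_conc = 0.0039/0.05 = 0.0780.
E = 0 − (RT/nF) ln Q = −((8.314×300)/(1×96500))(-2.551) = 0.0659 V.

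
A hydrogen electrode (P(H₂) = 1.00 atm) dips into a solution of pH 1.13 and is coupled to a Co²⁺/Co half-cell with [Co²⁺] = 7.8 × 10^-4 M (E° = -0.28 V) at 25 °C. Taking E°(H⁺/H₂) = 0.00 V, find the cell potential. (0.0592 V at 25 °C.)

0.31 V

The hydrogen couple is the cathode, so E°_cell = 0.28 V; n = 2.
[H⁺] = 10^(−1.13) = 0.074 M, and Q = [Co²⁺]·P(H₂) / [H⁺]^2 = 0.142.
E = E° − (0.0592/2) log Q = 0.28 − (0.0592/2)(-0.848) = 0.305 V.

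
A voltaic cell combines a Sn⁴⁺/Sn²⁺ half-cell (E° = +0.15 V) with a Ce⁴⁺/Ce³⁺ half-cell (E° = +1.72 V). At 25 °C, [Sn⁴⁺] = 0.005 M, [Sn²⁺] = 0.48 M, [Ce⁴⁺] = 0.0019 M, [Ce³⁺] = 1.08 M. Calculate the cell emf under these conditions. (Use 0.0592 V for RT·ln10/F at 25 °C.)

1.47 V

The Ce⁴⁺/Ce³⁺ couple has the higher reduction potential and acts as the cathode, so E°_cell = +1.72 − (+0.15) = 1.57 V.
Balancing electrons gives n = 2; the reaction quotient is Q = [Sn⁴⁺]·[Ce³⁺]^2/([Sn²⁺]·[Ce⁴⁺]^2) = 3370.
At 25 °C, E = E° − (0.0592/n) log Q = 1.57 − (0.0592/2)(3.527) = 1.570 − 0.104 = 1.466 V.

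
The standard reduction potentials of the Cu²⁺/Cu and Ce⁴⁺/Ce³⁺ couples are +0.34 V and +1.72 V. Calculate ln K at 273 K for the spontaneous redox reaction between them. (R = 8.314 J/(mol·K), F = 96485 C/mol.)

ln K = 117.3

E°_cell = +1.72 − (+0.34) = 1.38 V, with n = 2 electrons transferred.
At equilibrium E = 0, so the Nernst equation gives ln K = nFE°/RT = (2)(96485)(1.38)/((8.314)(273)) = 117.33.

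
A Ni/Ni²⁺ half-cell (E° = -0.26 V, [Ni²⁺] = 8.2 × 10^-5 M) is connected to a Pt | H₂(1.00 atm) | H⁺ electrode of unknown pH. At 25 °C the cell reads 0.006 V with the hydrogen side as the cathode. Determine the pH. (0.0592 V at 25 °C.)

E°_cell = 0.26 V and n = 2.
log Q = n(E° − E)/0.0592 = 2×(0.26 − 0.006)/0.0592 = 8.581.
With Q = [Ni²⁺]·P(H₂) / [H⁺]^2, solving for [H⁺] gives log[H⁺] = -6.334, so pH = 6.33.

pH = 6.33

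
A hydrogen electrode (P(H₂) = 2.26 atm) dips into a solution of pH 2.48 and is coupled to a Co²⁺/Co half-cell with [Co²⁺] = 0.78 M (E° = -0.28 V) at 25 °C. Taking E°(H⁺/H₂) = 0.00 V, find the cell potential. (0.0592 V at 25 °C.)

0.13 V

The hydrogen couple is the cathode, so E°_cell = 0.28 V; n = 2.
[H⁺] = 10^(−2.48) = 0.0033 M, and Q = [Co²⁺]·P(H₂) / [H⁺]^2 = 1.61 × 10^5.
E = E° − (0.0592/2) log Q = 0.28 − (0.0592/2)(5.206) = 0.126 V.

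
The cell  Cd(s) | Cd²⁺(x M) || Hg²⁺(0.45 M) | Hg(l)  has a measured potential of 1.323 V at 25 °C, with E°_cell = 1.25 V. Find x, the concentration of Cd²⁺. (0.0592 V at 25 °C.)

From the Nernst equation, log Q = n(E° − E)/0.0592 = 2(1.25 − 1.323)/0.0592 = -2.466, so Q = 0.00342.
With Q = [Cd²⁺]/[Hg²⁺] and the known concentrations, [Cd²⁺] in the numerator gives [Cd²⁺] = 0.0015 M.

0.0015 M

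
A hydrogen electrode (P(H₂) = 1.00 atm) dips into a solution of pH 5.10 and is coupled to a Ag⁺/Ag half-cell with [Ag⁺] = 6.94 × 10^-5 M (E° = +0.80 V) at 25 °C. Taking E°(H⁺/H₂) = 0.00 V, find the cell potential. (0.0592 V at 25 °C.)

0.86 V

The Ag⁺/Ag couple is the cathode, so E°_cell = 0.80 V; n = 2.
[H⁺] = 10^(−5.10) = 7.9 × 10^-6 M, and Q = [H⁺]^2 / ([Ag⁺]^2·P(H₂)) = 0.0131.
E = E° − (0.0592/2) log Q = 0.80 − (0.0592/2)(-1.883) = 0.856 V.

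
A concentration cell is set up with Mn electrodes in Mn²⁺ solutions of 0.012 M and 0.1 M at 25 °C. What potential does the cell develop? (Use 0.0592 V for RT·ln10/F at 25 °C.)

Both half-cells are Mn²⁺/Mn, so E°_cell = 0. The concentrated side is the cathode; the cell reaction moves Mn²⁺ from high to low concentration with n = 2.
Q = [Mn²⁺]_dilute/[Mn²⁺]_conc = 0.012/0.1 = 0.120.
E = 0 − (0.0592/2) log Q = −(0.0592/2)(-0.921) = 0.0273 V.

0.027 V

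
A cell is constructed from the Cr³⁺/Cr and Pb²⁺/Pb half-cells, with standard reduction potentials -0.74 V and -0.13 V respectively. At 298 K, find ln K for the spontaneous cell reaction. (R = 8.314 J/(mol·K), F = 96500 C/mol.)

E°_cell = -0.13 − (-0.74) = 0.61 V, with n = 6 electrons transferred.
At equilibrium E = 0, so the Nernst equation gives ln K = nFE°/RT = (6)(96500)(0.61)/((8.314)(298)) = 142.55.

ln K = 142.6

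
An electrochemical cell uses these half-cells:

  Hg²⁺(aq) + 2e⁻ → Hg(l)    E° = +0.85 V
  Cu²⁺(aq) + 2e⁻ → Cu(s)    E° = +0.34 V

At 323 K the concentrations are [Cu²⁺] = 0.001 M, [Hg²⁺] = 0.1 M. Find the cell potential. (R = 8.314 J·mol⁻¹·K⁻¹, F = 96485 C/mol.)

The Hg²⁺/Hg couple has the higher reduction potential and acts as the cathode, so E°_cell = +0.85 − (+0.34) = 0.51 V.
Balancing electrons gives n = 2; the reaction quotient is Q = [Cu²⁺]/[Hg²⁺] = 0.0100.
E = E° − (RT/nF) ln Q = 0.51 − (8.314×323)/(2×96485) × (-4.605) = 0.510 + 0.064 = 0.574 V.

0.574 V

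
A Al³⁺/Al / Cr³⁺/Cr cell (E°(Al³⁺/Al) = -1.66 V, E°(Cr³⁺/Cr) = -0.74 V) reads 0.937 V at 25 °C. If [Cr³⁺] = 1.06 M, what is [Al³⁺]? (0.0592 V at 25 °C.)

From the Nernst equation, log Q = n(E° − E)/0.0592 = 3(0.92 − 0.937)/0.0592 = -0.861, so Q = 0.138.
With Q = [Al³⁺]/[Cr³⁺] and the known concentrations, [Al³⁺] in the numerator gives [Al³⁺] = 0.15 M.

0.15 M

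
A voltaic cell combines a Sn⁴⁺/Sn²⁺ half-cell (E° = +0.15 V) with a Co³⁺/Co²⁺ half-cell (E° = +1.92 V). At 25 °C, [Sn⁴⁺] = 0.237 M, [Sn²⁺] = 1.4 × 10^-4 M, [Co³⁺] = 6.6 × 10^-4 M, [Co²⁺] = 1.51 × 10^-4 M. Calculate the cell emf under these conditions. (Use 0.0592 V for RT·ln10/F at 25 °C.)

1.71 V

The Co³⁺/Co²⁺ couple has the higher reduction potential and acts as the cathode, so E°_cell = +1.92 − (+0.15) = 1.77 V.
Balancing electrons gives n = 2; the reaction quotient is Q = [Sn⁴⁺]·[Co²⁺]^2/([Sn²⁺]·[Co³⁺]^2) = 88.6.
At 25 °C, E = E° − (0.0592/n) log Q = 1.77 − (0.0592/2)(1.947) = 1.770 − 0.058 = 1.712 V.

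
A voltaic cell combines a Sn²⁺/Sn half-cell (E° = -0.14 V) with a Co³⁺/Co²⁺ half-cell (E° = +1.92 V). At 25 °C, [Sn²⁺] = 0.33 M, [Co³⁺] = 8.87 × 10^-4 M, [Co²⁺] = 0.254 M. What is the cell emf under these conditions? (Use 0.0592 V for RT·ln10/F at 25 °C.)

The Co³⁺/Co²⁺ couple has the higher reduction potential and acts as the cathode, so E°_cell = +1.92 − (-0.14) = 2.06 V.
Balancing electrons gives n = 2; the reaction quotient is Q = [Sn²⁺]·[Co²⁺]^2/[Co³⁺]^2 = 2.71 × 10^4.
At 25 °C, E = E° − (0.0592/n) log Q = 2.06 − (0.0592/2)(4.432) = 2.060 − 0.131 = 1.929 V.

1.93 V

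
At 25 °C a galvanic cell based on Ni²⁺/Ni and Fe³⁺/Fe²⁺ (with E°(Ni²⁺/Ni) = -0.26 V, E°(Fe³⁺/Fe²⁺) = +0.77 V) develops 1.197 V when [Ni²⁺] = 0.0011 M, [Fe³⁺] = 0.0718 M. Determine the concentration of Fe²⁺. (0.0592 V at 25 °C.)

0.0033 M

From the Nernst equation, log Q = n(E° − E)/0.0592 = 2(1.03 − 1.197)/0.0592 = -5.642, so Q = 2.28 × 10^-6.
With Q = [Ni²⁺]·[Fe²⁺]^2/[Fe³⁺]^2 and the known concentrations, [Fe²⁺]^2 in the numerator gives [Fe²⁺] = 0.0033 M.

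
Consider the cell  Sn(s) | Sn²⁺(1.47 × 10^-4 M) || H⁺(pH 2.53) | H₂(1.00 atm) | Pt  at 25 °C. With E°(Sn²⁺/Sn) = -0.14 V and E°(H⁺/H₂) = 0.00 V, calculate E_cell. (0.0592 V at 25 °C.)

0.10 V

The hydrogen couple is the cathode, so E°_cell = 0.14 V; n = 2.
[H⁺] = 10^(−2.53) = 0.0030 M, and Q = [Sn²⁺]·P(H₂) / [H⁺]^2 = 16.9.
E = E° − (0.0592/2) log Q = 0.14 − (0.0592/2)(1.227) = 0.104 V.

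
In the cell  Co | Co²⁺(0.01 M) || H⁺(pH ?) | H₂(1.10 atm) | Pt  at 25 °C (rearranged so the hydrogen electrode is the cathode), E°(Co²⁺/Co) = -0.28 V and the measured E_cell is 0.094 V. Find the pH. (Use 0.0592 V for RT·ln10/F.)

E°_cell = 0.28 V and n = 2.
log Q = n(E° − E)/0.0592 = 2×(0.28 − 0.094)/0.0592 = 6.284.
With Q = [Co²⁺]·P(H₂) / [H⁺]^2, solving for [H⁺] gives log[H⁺] = -4.121, so pH = 4.12.

pH = 4.12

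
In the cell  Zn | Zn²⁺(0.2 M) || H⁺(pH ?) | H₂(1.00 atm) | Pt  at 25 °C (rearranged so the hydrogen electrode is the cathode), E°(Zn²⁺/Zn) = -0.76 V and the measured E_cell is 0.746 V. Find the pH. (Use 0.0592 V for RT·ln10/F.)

pH = 0.59

E°_cell = 0.76 V and n = 2.
log Q = n(E° − E)/0.0592 = 2×(0.76 − 0.746)/0.0592 = 0.473.
With Q = [Zn²⁺]·P(H₂) / [H⁺]^2, solving for [H⁺] gives log[H⁺] = -0.586, so pH = 0.59.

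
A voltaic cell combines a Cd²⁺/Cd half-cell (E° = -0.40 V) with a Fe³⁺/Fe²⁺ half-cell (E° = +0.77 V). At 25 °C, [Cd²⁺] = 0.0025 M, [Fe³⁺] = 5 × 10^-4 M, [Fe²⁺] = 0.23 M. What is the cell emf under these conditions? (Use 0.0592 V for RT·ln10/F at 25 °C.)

1.09 V

The Fe³⁺/Fe²⁺ couple has the higher reduction potential and acts as the cathode, so E°_cell = +0.77 − (-0.40) = 1.17 V.
Balancing electrons gives n = 2; the reaction quotient is Q = [Cd²⁺]·[Fe²⁺]^2/[Fe³⁺]^2 = 529.
At 25 °C, E = E° − (0.0592/n) log Q = 1.17 − (0.0592/2)(2.723) = 1.170 − 0.081 = 1.089 V.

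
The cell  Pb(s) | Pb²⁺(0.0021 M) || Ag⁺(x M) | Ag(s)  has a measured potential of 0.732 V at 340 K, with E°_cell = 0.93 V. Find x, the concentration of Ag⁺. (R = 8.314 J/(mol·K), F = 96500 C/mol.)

From the Nernst equation, ln Q = nF(E° − E)/RT = 2×96500×(0.93 − 0.732)/(8.314×340) = 13.519, so Q = 7.43 × 10^5.
With Q = [Pb²⁺]/[Ag⁺]^2 and the known concentrations, [Ag⁺]^2 in the denominator gives [Ag⁺] = 5.3 × 10^-5 M.

5.3 × 10^-5 M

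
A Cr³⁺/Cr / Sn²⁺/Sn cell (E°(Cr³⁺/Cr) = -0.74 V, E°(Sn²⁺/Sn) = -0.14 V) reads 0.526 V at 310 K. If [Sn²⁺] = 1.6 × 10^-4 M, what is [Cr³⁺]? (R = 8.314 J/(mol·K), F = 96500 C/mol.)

0.0082 M

From the Nernst equation, ln Q = nF(E° − E)/RT = 6×96500×(0.60 − 0.526)/(8.314×310) = 16.624, so Q = 1.66 × 10^7.
With Q = [Cr³⁺]^2/[Sn²⁺]^3 and the known concentrations, [Cr³⁺]^2 in the numerator gives [Cr³⁺] = 0.0082 M.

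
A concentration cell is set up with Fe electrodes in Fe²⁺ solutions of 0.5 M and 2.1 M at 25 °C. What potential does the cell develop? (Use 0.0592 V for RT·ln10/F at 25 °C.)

0.018 V

Both half-cells are Fe²⁺/Fe, so E°_cell = 0. The concentrated side is the cathode; the cell reaction moves Fe²⁺ from high to low concentration with n = 2.
Q = [Fe²⁺]_dilute/[Fe²⁺]_conc = 0.5/2.1 = 0.238.
E = 0 − (0.0592/2) log Q = −(0.0592/2)(-0.623) = 0.0184 V.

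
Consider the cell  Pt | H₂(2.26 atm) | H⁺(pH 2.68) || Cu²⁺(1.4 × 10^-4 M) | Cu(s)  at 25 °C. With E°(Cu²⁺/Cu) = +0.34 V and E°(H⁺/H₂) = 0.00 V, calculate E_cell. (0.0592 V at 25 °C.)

0.40 V

The Cu²⁺/Cu couple is the cathode, so E°_cell = 0.34 V; n = 2.
[H⁺] = 10^(−2.68) = 0.0021 M, and Q = [H⁺]^2 / ([Cu²⁺]·P(H₂)) = 0.0138.
E = E° − (0.0592/2) log Q = 0.34 − (0.0592/2)(-1.860) = 0.395 V.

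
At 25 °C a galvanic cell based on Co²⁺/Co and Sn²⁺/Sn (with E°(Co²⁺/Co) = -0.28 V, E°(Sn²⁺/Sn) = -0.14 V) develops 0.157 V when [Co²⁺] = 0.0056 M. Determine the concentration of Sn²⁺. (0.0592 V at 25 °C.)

0.021 M

From the Nernst equation, log Q = n(E° − E)/0.0592 = 2(0.14 − 0.157)/0.0592 = -0.574, so Q = 0.266.
With Q = [Co²⁺]/[Sn²⁺] and the known concentrations, [Sn²⁺] in the denominator gives [Sn²⁺] = 0.021 M.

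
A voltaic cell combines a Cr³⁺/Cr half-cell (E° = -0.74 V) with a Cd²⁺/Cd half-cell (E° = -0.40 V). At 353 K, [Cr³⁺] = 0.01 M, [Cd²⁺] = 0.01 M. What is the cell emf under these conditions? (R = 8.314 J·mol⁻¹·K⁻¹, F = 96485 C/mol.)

0.317 V

The Cd²⁺/Cd couple has the higher reduction potential and acts as the cathode, so E°_cell = -0.40 − (-0.74) = 0.34 V.
Balancing electrons gives n = 6; the reaction quotient is Q = [Cr³⁺]^2/[Cd²⁺]^3 = 100.
E = E° − (RT/nF) ln Q = 0.34 − (8.314×353)/(6×96485) × (4.605) = 0.340 − 0.023 = 0.317 V.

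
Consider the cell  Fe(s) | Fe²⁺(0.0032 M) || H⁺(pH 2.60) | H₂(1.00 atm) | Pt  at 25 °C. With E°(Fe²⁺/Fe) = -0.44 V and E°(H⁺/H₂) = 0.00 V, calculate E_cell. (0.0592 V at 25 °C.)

The hydrogen couple is the cathode, so E°_cell = 0.44 V; n = 2.
[H⁺] = 10^(−2.60) = 0.0025 M, and Q = [Fe²⁺]·P(H₂) / [H⁺]^2 = 507.
E = E° − (0.0592/2) log Q = 0.44 − (0.0592/2)(2.705) = 0.360 V.

0.36 V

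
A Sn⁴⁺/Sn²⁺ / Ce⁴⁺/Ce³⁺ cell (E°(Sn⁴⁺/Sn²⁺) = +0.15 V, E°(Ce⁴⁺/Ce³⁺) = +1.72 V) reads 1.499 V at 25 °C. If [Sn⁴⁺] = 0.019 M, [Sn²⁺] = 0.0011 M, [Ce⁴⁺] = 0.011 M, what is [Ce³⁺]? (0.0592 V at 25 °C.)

From the Nernst equation, log Q = n(E° − E)/0.0592 = 2(1.57 − 1.499)/0.0592 = 2.399, so Q = 250.
With Q = [Sn⁴⁺]·[Ce³⁺]^2/([Sn²⁺]·[Ce⁴⁺]^2) and the known concentrations, [Ce³⁺]^2 in the numerator gives [Ce³⁺] = 0.042 M.

0.042 M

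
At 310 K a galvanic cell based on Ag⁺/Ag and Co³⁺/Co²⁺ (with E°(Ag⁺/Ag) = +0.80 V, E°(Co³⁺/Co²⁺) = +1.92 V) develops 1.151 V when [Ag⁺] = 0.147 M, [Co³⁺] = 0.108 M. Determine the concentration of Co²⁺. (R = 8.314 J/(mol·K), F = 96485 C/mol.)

From the Nernst equation, ln Q = nF(E° − E)/RT = 1×96485×(1.12 − 1.151)/(8.314×310) = -1.161, so Q = 0.313.
With Q = [Ag⁺]·[Co²⁺]/[Co³⁺] and the known concentrations, [Co²⁺] in the numerator gives [Co²⁺] = 0.23 M.

0.23 M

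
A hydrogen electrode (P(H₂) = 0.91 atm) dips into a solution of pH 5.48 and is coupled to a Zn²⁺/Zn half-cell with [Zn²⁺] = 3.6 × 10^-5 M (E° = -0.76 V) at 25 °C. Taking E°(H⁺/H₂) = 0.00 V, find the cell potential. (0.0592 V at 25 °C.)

The hydrogen couple is the cathode, so E°_cell = 0.76 V; n = 2.
[H⁺] = 10^(−5.48) = 3.3 × 10^-6 M, and Q = [Zn²⁺]·P(H₂) / [H⁺]^2 = 2.99 × 10^6.
E = E° − (0.0592/2) log Q = 0.76 − (0.0592/2)(6.475) = 0.568 V.

0.57 V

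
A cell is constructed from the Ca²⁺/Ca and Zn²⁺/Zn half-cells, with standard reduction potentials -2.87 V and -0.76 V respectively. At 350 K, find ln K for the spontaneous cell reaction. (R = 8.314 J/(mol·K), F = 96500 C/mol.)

E°_cell = -0.76 − (-2.87) = 2.11 V, with n = 2 electrons transferred.
At equilibrium E = 0, so the Nernst equation gives ln K = nFE°/RT = (2)(96500)(2.11)/((8.314)(350)) = 139.95.

ln K = 139.9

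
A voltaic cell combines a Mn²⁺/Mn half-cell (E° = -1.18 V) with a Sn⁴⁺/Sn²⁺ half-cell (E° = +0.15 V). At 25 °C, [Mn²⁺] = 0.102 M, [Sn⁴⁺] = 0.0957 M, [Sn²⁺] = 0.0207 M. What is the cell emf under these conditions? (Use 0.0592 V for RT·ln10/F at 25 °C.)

1.38 V

The Sn⁴⁺/Sn²⁺ couple has the higher reduction potential and acts as the cathode, so E°_cell = +0.15 − (-1.18) = 1.33 V.
Balancing electrons gives n = 2; the reaction quotient is Q = [Mn²⁺]·[Sn²⁺]/[Sn⁴⁺] = 0.0221.
At 25 °C, E = E° − (0.0592/n) log Q = 1.33 − (0.0592/2)(-1.656) = 1.330 + 0.049 = 1.379 V.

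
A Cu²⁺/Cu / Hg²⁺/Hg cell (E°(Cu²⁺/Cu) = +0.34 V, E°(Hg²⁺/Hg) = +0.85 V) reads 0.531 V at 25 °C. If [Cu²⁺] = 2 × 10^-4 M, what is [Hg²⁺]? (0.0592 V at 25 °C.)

From the Nernst equation, log Q = n(E° − E)/0.0592 = 2(0.51 − 0.531)/0.0592 = -0.709, so Q = 0.195.
With Q = [Cu²⁺]/[Hg²⁺] and the known concentrations, [Hg²⁺] in the denominator gives [Hg²⁺] = 0.001 M.

0.001 M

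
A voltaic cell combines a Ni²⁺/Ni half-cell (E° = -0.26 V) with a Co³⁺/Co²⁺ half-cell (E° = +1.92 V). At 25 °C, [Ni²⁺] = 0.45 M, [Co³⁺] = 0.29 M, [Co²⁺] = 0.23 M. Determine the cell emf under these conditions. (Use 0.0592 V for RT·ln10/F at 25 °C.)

2.20 V

The Co³⁺/Co²⁺ couple has the higher reduction potential and acts as the cathode, so E°_cell = +1.92 − (-0.26) = 2.18 V.
Balancing electrons gives n = 2; the reaction quotient is Q = [Ni²⁺]·[Co²⁺]^2/[Co³⁺]^2 = 0.283.
At 25 °C, E = E° − (0.0592/n) log Q = 2.18 − (0.0592/2)(-0.548) = 2.180 + 0.016 = 2.196 V.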